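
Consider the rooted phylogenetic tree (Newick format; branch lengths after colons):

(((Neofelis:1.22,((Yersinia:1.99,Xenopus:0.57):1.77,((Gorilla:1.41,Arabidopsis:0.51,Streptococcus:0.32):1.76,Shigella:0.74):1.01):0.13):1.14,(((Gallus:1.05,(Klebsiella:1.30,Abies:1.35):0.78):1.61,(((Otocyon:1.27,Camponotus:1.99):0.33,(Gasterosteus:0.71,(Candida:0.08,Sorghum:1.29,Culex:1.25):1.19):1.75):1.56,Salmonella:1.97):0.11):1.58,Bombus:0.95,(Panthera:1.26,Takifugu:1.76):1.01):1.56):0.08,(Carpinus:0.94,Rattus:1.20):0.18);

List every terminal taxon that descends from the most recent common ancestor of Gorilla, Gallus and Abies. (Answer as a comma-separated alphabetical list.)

Tracing Gorilla: it sits inside (Gorilla,Arabidopsis,Streptococcus).
Tracing Gallus: it sits inside (Gallus,(Klebsiella,Abies)).
Tracing Abies: it sits inside (Klebsiella,Abies).
The smallest clade enclosing all 3 is ((Neofelis,((Yersinia,Xenopus),((Gorilla,Arabidopsis,Streptococcus),Shigella))),(((Gallus,(Klebsiella,Abies)),(((Otocyon,Camponotus),(Gasterosteus,(Candida,Sorghum,Culex))),Salmonella)),Bombus,(Panthera,Takifugu))); the answer is its 20 terminal taxa in alphabetical order.

Abies, Arabidopsis, Bombus, Camponotus, Candida, Culex, Gallus, Gasterosteus, Gorilla, Klebsiella, Neofelis, Otocyon, Panthera, Salmonella, Shigella, Sorghum, Streptococcus, Takifugu, Xenopus, Yersinia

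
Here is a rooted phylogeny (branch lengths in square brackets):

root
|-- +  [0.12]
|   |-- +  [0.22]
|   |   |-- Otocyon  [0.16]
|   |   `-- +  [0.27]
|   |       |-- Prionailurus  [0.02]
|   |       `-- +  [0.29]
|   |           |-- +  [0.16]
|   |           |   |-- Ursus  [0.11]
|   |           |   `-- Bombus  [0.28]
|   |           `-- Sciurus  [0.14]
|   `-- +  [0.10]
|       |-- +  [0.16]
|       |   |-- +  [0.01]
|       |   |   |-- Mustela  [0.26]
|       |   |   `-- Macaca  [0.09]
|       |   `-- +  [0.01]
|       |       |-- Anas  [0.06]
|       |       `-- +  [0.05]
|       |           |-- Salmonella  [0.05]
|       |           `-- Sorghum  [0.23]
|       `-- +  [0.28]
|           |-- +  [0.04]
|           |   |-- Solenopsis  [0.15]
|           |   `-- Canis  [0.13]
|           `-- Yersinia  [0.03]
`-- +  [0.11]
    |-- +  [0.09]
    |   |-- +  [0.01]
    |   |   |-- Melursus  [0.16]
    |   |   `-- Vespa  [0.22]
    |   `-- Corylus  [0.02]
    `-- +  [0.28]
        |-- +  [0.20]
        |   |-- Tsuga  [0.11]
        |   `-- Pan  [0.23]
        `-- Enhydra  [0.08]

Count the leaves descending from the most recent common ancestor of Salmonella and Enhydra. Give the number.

19

The MRCA of Salmonella and Enhydra is the root, so the clade is the entire tree.
That clade contains 19 terminal taxa: Anas, Bombus, Canis, Corylus, Enhydra, Macaca, Melursus, Mustela, Otocyon, Pan, Prionailurus, Salmonella, Sciurus, Solenopsis, Sorghum, Tsuga, Ursus, Vespa, Yersinia.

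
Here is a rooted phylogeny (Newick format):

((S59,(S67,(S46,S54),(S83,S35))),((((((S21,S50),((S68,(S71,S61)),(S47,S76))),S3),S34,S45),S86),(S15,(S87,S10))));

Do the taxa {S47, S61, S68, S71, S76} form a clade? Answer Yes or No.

Yes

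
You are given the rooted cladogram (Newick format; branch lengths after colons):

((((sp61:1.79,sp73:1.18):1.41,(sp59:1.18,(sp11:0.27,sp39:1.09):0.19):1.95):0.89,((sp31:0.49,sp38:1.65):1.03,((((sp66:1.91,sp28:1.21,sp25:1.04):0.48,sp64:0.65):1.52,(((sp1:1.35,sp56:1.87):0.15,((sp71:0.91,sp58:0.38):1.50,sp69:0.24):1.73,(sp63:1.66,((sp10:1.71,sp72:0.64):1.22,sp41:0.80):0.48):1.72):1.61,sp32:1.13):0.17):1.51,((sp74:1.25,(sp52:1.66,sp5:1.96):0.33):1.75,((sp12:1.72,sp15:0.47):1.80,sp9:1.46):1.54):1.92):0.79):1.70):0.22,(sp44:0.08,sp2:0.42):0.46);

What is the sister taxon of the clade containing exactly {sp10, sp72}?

The clade containing exactly {sp10, sp72} attaches to the tree at the node subtending ((sp10,sp72),sp41).
The other lineage descending from that same node — the sister group — is the single tip sp41.

sp41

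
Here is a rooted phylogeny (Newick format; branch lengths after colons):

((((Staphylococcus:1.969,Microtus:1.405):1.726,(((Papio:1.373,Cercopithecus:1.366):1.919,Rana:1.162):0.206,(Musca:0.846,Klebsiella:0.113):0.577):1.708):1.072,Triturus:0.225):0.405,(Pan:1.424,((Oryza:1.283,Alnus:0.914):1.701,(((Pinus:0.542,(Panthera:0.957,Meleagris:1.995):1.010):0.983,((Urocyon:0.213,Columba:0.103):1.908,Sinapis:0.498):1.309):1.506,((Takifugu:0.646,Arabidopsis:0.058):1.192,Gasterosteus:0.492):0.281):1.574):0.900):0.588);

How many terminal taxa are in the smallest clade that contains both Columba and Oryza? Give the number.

The MRCA of Columba and Oryza is the node subtending ((Oryza,Alnus),(((Pinus,(Panthera,Meleagris)),((Urocyon,Columba),Sinapis)),((Takifugu,Arabidopsis),Gasterosteus))).
That clade contains 11 terminal taxa: Alnus, Arabidopsis, Columba, Gasterosteus, Meleagris, Oryza, Panthera, Pinus, Sinapis, Takifugu, Urocyon.

11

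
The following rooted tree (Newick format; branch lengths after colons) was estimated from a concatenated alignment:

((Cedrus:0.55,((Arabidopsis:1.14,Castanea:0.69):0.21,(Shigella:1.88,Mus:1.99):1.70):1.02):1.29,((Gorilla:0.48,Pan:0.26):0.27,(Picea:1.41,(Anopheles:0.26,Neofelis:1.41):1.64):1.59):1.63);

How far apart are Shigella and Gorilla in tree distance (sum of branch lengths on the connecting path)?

The path runs Shigella → … → MRCA → … → Gorilla; the MRCA is the root of the tree.
Branch lengths along that path: 1.88 + 1.70 + 1.02 + 1.29 + 1.63 + 0.27 + 0.48 = 8.27.

8.27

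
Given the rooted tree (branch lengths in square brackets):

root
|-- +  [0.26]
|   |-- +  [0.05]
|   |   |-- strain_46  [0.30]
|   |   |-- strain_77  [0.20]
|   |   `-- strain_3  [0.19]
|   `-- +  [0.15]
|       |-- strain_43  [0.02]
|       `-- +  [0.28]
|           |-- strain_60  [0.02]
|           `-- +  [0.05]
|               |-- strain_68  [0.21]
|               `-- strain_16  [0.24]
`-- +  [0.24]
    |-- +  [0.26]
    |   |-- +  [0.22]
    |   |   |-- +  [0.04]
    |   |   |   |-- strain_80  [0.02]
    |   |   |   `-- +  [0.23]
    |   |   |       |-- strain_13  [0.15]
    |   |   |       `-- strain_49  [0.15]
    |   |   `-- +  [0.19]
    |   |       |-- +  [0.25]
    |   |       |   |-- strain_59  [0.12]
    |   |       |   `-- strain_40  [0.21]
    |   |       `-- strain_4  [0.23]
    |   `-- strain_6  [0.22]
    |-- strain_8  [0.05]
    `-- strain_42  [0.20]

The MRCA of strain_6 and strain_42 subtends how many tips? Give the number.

9

The MRCA of strain_6 and strain_42 is the node subtending ((((strain_80,(strain_13,strain_49)),((strain_59,strain_40),strain_4)),strain_6),strain_8,strain_42).
That clade contains 9 terminal taxa: strain_13, strain_4, strain_40, strain_42, strain_49, strain_59, strain_6, strain_8, strain_80.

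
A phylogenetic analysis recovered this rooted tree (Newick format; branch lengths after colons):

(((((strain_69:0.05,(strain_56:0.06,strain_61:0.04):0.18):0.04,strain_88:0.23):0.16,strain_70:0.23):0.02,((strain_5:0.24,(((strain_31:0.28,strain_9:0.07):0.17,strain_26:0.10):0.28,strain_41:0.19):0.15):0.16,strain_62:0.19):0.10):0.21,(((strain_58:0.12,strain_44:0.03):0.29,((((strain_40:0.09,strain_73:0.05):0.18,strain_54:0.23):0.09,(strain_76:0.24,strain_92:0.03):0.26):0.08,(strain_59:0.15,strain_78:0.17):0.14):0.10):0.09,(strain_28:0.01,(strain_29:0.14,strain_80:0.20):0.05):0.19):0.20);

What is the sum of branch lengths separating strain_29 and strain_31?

1.93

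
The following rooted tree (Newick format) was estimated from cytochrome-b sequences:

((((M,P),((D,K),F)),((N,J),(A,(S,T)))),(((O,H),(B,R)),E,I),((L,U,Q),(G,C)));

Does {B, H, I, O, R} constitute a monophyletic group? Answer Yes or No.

The MRCA of the listed taxa subtends (((O,H),(B,R)),E,I).
That clade also contains E, which is not in the proposed group, so the group is not monophyletic.

No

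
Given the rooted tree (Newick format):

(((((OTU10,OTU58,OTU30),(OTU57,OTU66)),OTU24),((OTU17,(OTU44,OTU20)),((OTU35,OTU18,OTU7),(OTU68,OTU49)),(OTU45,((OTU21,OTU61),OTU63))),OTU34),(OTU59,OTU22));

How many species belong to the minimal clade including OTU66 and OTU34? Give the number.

19

The MRCA of OTU66 and OTU34 is the node subtending ((((OTU10,OTU58,OTU30),(OTU57,OTU66)),OTU24),((OTU17,(OTU44,OTU20)),((OTU35,OTU18,OTU7),(OTU68,OTU49)),(OTU45,((OTU21,OTU61),OTU63))),OTU34).
That clade contains 19 terminal taxa: OTU10, OTU17, OTU18, OTU20, OTU21, OTU24, OTU30, OTU34, OTU35, OTU44, OTU45, OTU49, OTU57, OTU58, OTU61, OTU63, OTU66, OTU68, OTU7.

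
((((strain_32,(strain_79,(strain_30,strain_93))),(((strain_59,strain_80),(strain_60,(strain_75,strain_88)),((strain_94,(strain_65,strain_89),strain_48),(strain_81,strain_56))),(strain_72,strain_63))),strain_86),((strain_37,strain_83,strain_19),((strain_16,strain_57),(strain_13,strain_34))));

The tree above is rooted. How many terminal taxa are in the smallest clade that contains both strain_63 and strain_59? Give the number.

13

The MRCA of strain_63 and strain_59 is the node subtending (((strain_59,strain_80),(strain_60,(strain_75,strain_88)),((strain_94,(strain_65,strain_89),strain_48),(strain_81,strain_56))),(strain_72,strain_63)).
That clade contains 13 terminal taxa: strain_48, strain_56, strain_59, strain_60, strain_63, strain_65, strain_72, strain_75, strain_80, strain_81, strain_88, strain_89, strain_94.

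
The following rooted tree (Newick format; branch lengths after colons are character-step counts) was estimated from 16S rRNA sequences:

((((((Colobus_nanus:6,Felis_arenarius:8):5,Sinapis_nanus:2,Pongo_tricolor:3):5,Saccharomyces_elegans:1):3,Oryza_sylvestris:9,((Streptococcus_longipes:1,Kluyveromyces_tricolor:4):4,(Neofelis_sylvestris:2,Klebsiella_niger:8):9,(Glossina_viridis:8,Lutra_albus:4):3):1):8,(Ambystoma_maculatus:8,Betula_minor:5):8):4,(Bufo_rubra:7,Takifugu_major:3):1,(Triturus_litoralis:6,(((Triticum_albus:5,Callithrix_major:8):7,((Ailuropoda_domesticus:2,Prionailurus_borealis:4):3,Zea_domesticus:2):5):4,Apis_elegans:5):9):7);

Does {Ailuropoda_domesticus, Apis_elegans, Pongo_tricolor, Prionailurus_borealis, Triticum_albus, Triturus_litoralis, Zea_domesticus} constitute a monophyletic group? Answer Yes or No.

No

The MRCA of the listed taxa is the root, so the smallest clade containing them is the whole tree.
That clade also contains Ambystoma_maculatus, Betula_minor, Bufo_rubra, Callithrix_major, Colobus_nanus, Felis_arenarius, Glossina_viridis, Klebsiella_niger, Kluyveromyces_tricolor, Lutra_albus, Neofelis_sylvestris, Oryza_sylvestris, Saccharomyces_elegans, Sinapis_nanus, Streptococcus_longipes, Takifugu_major, which are not in the proposed group, so the group is not monophyletic.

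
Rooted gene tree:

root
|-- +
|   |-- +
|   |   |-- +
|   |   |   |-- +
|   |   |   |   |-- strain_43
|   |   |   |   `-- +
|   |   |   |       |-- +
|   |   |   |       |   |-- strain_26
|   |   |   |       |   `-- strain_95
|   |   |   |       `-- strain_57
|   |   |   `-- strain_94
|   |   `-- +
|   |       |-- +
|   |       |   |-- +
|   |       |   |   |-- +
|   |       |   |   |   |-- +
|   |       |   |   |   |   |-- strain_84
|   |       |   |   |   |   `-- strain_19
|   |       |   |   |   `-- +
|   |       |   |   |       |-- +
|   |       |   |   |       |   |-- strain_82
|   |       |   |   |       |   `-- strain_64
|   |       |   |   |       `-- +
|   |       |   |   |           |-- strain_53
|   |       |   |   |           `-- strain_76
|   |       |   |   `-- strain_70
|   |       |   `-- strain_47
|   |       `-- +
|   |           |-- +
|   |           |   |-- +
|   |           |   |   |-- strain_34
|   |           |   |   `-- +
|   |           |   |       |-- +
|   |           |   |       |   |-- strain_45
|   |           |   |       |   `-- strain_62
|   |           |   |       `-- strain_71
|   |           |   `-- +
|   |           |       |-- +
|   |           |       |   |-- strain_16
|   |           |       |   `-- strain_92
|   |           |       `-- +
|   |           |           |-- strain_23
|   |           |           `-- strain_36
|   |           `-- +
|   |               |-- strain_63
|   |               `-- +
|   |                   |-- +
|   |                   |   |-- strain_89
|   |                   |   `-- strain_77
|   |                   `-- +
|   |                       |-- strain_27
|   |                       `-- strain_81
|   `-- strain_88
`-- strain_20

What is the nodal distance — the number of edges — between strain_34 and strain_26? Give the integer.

10

The MRCA of strain_34 and strain_26 is the node subtending (((strain_43,((strain_26,strain_95),strain_57)),strain_94),(((((strain_84,strain_19),((strain_82,strain_64),(strain_53,strain_76))),strain_70),strain_47),(((strain_34,((strain_45,strain_62),strain_71)),((strain_16,strain_92),(strain_23,strain_36))),(strain_63,((strain_89,strain_77),(strain_27,strain_81)))))).
From strain_34 up to that node: 5 branches. From strain_26 up to the same node: 5 branches. Total: 5 + 5 = 10.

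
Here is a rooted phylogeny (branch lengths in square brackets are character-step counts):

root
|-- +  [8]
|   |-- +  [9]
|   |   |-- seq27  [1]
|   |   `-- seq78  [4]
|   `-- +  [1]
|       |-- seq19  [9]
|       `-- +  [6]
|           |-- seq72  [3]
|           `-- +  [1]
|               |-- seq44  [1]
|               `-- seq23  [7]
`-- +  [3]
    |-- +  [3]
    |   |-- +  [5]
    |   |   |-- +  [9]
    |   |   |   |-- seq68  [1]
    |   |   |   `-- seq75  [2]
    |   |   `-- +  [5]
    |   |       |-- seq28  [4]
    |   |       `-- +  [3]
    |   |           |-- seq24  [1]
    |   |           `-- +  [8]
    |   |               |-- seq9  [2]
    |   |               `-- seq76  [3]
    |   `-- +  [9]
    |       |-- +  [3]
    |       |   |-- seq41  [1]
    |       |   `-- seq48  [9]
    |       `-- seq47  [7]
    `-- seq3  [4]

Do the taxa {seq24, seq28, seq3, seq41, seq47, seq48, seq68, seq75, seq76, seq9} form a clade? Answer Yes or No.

The most recent common ancestor of these taxa subtends ((((seq68,seq75),(seq28,(seq24,(seq9,seq76)))),((seq41,seq48),seq47)),seq3).
That clade has exactly 10 tips — every listed taxon and nothing else — so the group is monophyletic.

Yes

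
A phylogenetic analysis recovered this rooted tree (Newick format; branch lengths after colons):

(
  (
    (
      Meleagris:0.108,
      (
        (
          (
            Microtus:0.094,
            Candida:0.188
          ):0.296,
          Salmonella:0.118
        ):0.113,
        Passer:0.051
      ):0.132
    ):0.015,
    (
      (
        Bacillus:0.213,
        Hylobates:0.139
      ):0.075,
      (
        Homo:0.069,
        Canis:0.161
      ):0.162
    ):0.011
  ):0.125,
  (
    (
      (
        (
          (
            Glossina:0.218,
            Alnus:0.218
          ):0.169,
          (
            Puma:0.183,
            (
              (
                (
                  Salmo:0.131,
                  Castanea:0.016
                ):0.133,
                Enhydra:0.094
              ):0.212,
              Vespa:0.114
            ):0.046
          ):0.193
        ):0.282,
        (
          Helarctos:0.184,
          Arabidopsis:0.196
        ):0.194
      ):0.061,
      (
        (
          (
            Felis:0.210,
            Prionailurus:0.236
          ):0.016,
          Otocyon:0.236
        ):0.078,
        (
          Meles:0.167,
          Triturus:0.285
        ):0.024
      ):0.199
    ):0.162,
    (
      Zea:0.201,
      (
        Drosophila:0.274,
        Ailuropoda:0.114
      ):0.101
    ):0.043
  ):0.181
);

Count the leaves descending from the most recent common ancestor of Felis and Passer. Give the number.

26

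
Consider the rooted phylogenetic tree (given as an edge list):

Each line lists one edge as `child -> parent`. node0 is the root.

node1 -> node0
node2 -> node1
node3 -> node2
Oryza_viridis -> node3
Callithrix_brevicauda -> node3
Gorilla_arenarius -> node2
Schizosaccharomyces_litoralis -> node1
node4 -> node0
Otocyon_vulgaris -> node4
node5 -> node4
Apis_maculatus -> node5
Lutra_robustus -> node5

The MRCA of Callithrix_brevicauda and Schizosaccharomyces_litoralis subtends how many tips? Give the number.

The MRCA of Callithrix_brevicauda and Schizosaccharomyces_litoralis is the node subtending (((Oryza_viridis,Callithrix_brevicauda),Gorilla_arenarius),Schizosaccharomyces_litoralis).
That clade contains 4 terminal taxa: Callithrix_brevicauda, Gorilla_arenarius, Oryza_viridis, Schizosaccharomyces_litoralis.

4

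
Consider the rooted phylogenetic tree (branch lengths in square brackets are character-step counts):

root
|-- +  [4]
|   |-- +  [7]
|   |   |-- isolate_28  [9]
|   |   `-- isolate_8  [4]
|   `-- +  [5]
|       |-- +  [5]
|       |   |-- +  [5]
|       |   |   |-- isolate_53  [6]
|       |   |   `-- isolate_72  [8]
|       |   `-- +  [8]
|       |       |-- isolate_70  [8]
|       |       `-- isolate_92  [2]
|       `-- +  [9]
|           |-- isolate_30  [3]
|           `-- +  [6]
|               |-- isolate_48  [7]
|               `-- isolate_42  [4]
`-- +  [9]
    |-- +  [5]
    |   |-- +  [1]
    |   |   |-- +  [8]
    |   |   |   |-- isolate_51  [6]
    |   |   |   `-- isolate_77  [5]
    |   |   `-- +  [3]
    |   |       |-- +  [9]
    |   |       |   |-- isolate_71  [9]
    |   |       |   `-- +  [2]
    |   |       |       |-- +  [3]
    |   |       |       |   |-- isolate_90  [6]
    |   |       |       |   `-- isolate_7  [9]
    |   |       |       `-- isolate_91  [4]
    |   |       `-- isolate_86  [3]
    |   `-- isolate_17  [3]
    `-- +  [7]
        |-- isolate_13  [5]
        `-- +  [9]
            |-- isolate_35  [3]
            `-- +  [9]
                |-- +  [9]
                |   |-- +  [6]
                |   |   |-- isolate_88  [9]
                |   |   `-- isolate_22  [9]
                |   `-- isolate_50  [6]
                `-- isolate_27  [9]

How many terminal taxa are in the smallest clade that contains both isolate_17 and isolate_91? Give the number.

8

The MRCA of isolate_17 and isolate_91 is the node subtending (((isolate_51,isolate_77),((isolate_71,((isolate_90,isolate_7),isolate_91)),isolate_86)),isolate_17).
That clade contains 8 terminal taxa: isolate_17, isolate_51, isolate_7, isolate_71, isolate_77, isolate_86, isolate_90, isolate_91.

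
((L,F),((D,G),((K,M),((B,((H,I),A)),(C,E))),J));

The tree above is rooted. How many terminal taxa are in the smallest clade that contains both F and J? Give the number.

13

The MRCA of F and J is the root, so the clade is the entire tree.
That clade contains 13 terminal taxa: A, B, C, D, E, F, G, H, I, J, K, L, M.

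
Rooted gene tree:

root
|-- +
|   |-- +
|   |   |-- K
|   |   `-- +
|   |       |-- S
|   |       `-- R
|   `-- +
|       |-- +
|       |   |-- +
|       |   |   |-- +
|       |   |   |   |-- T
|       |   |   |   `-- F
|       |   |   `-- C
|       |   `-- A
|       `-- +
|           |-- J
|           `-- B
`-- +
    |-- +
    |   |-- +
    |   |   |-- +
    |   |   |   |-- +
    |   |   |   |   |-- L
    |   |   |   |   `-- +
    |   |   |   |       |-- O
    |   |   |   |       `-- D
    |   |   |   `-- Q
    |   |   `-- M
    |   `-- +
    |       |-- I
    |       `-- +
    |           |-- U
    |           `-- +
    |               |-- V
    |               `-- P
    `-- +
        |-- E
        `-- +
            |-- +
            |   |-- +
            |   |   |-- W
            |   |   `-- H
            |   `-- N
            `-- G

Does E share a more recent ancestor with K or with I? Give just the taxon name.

I

The MRCA of E and I subtends (((((L,(O,D)),Q),M),(I,(U,(V,P)))),(E,(((W,H),N),G))) (14 taxa).
The MRCA of E and K is the root, subtending the entire tree (23 taxa).
The first is nested inside the second, so E shares a more recent common ancestor with I.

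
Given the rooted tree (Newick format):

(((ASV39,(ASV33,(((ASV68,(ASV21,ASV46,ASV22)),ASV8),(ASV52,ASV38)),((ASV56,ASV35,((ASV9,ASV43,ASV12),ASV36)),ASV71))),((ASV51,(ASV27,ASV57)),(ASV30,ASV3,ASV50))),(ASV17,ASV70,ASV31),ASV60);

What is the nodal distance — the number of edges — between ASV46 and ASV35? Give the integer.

The MRCA of ASV46 and ASV35 is the node subtending (ASV33,(((ASV68,(ASV21,ASV46,ASV22)),ASV8),(ASV52,ASV38)),((ASV56,ASV35,((ASV9,ASV43,ASV12),ASV36)),ASV71)).
From ASV46 up to that node: 5 branches. From ASV35 up to the same node: 3 branches. Total: 5 + 3 = 8.

8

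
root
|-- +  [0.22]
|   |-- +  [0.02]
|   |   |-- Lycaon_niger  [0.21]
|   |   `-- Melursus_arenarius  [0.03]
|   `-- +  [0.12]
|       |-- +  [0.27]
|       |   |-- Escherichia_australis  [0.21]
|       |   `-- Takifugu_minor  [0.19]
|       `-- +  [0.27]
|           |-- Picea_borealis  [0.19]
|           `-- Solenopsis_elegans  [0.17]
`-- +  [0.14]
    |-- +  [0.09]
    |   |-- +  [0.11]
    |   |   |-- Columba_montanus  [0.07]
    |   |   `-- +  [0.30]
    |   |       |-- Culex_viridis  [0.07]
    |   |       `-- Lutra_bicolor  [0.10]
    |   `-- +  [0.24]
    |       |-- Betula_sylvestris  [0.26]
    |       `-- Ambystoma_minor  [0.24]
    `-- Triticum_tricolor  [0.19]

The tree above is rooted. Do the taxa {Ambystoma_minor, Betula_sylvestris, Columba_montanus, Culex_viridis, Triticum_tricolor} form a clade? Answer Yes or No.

No

The MRCA of the listed taxa subtends (((Columba_montanus,(Culex_viridis,Lutra_bicolor)),(Betula_sylvestris,Ambystoma_minor)),Triticum_tricolor).
That clade also contains Lutra_bicolor, which is not in the proposed group, so the group is not monophyletic.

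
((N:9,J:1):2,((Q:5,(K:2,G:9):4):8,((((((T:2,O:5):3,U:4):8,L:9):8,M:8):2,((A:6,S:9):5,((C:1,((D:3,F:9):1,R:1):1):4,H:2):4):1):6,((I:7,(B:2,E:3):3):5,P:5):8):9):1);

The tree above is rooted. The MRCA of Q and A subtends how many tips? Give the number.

The MRCA of Q and A is the node subtending ((Q,(K,G)),((((((T,O),U),L),M),((A,S),((C,((D,F),R)),H))),((I,(B,E)),P))).
That clade contains 19 terminal taxa: A, B, C, D, E, F, G, H, I, K, L, M, O, P, Q, R, S, T, U.

19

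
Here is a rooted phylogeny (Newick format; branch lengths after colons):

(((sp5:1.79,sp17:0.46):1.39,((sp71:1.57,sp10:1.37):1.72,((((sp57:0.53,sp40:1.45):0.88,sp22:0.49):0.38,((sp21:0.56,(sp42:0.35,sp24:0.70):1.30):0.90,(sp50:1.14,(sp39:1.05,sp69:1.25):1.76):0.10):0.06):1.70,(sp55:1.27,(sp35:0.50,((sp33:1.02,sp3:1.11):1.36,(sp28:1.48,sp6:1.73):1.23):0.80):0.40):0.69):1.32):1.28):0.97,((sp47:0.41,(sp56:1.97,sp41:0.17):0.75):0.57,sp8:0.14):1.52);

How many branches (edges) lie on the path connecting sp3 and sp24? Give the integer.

The MRCA of sp3 and sp24 is the node subtending ((((sp57,sp40),sp22),((sp21,(sp42,sp24)),(sp50,(sp39,sp69)))),(sp55,(sp35,((sp33,sp3),(sp28,sp6))))).
From sp3 up to that node: 5 branches. From sp24 up to the same node: 5 branches. Total: 5 + 5 = 10.

10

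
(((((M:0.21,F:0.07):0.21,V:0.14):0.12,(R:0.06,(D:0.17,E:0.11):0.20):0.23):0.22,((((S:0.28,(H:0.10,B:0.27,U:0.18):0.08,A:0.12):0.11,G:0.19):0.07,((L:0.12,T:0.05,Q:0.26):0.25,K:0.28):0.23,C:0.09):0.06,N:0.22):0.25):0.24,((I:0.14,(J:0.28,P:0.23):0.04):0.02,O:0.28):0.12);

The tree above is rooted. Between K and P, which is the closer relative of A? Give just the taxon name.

The MRCA of A and K subtends (((S,(H,B,U),A),G),((L,T,Q),K),C) (11 taxa).
The MRCA of A and P is the root, subtending the entire tree (22 taxa).
The first is nested inside the second, so A shares a more recent common ancestor with K.

K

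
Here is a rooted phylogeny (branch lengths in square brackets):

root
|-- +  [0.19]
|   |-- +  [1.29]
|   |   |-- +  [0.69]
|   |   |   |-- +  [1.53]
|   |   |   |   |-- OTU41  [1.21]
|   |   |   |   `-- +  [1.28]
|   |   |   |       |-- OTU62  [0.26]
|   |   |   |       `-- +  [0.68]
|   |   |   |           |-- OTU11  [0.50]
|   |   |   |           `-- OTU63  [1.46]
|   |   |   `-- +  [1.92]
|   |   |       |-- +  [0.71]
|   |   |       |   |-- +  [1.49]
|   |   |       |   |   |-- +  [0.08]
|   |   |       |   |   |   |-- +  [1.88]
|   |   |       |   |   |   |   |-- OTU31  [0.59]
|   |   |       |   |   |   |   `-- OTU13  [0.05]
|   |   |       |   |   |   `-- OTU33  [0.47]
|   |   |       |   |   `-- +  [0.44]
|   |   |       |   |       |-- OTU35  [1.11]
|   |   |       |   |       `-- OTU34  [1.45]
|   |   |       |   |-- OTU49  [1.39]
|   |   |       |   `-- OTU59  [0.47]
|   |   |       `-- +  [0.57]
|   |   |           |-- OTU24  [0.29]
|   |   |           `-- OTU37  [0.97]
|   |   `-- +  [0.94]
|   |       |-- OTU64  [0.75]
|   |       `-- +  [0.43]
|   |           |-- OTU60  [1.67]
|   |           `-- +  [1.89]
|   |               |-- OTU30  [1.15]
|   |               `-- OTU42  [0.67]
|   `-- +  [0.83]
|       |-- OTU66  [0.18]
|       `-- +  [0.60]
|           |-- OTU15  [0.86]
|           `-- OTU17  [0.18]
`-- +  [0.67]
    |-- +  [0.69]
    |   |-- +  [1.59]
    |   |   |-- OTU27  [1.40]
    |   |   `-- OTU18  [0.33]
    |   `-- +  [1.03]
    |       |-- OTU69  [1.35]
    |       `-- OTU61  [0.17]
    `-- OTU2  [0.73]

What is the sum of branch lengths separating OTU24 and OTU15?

The path runs OTU24 → … → MRCA → … → OTU15; the MRCA is the node subtending ((((OTU41,(OTU62,(OTU11,OTU63))),(((((OTU31,OTU13),OTU33),(OTU35,OTU34)),OTU49,OTU59),(OTU24,OTU37))),(OTU64,(OTU60,(OTU30,OTU42)))),(OTU66,(OTU15,OTU17))).
Branch lengths along that path: 0.29 + 0.57 + 1.92 + 0.69 + 1.29 + 0.83 + 0.60 + 0.86 = 7.05.

7.05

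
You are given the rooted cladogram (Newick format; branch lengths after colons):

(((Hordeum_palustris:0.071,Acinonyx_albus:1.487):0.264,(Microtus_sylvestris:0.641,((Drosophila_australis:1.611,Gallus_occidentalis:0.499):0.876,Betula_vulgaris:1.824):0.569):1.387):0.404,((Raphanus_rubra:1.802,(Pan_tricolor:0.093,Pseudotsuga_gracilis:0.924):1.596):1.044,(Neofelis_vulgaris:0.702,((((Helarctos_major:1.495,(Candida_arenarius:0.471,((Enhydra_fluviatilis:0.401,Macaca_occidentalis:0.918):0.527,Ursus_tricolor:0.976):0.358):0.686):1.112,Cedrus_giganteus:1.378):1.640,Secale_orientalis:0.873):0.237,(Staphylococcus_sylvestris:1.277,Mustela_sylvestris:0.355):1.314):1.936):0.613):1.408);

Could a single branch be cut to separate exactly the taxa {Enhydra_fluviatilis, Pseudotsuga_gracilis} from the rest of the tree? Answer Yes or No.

No

The MRCA of the listed taxa subtends ((Raphanus_rubra,(Pan_tricolor,Pseudotsuga_gracilis)),(Neofelis_vulgaris,((((Helarctos_major,(Candida_arenarius,((Enhydra_fluviatilis,Macaca_occidentalis),Ursus_tricolor))),Cedrus_giganteus),Secale_orientalis),(Staphylococcus_sylvestris,Mustela_sylvestris)))).
That clade also contains Candida_arenarius, Cedrus_giganteus, Helarctos_major, Macaca_occidentalis, Mustela_sylvestris, Neofelis_vulgaris, Pan_tricolor, Raphanus_rubra, Secale_orientalis, Staphylococcus_sylvestris, Ursus_tricolor, which are not in the proposed group, so the group is not monophyletic.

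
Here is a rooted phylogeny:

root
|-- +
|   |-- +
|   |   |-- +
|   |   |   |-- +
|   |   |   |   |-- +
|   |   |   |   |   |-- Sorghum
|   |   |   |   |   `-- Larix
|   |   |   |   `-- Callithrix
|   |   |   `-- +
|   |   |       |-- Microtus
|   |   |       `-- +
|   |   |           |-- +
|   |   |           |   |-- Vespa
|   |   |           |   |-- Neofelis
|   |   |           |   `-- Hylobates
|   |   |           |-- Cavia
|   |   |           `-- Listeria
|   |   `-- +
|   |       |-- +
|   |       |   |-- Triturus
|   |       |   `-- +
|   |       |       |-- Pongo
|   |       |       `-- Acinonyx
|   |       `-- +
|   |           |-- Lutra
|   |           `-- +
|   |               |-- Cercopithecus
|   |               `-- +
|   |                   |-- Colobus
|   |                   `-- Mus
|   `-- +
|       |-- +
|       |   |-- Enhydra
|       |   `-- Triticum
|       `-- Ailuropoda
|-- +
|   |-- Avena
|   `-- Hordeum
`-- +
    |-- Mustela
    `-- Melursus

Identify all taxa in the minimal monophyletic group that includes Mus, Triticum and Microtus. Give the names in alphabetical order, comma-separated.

Tracing Mus: it sits inside (Colobus,Mus).
Tracing Triticum: it sits inside (Enhydra,Triticum).
Tracing Microtus: it sits inside (Microtus,((Vespa,Neofelis,Hylobates),Cavia,Listeria)).
The smallest clade enclosing all 3 is (((((Sorghum,Larix),Callithrix),(Microtus,((Vespa,Neofelis,Hylobates),Cavia,Listeria))),((Triturus,(Pongo,Acinonyx)),(Lutra,(Cercopithecus,(Colobus,Mus))))),((Enhydra,Triticum),Ailuropoda)); the answer is its 19 terminal taxa in alphabetical order.

Acinonyx, Ailuropoda, Callithrix, Cavia, Cercopithecus, Colobus, Enhydra, Hylobates, Larix, Listeria, Lutra, Microtus, Mus, Neofelis, Pongo, Sorghum, Triticum, Triturus, Vespa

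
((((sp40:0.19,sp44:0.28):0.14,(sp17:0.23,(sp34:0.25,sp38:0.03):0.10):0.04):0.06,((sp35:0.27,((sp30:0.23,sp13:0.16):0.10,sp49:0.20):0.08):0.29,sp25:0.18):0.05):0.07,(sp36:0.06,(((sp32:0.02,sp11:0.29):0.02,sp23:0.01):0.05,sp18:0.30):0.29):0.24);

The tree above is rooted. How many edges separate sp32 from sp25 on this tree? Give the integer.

8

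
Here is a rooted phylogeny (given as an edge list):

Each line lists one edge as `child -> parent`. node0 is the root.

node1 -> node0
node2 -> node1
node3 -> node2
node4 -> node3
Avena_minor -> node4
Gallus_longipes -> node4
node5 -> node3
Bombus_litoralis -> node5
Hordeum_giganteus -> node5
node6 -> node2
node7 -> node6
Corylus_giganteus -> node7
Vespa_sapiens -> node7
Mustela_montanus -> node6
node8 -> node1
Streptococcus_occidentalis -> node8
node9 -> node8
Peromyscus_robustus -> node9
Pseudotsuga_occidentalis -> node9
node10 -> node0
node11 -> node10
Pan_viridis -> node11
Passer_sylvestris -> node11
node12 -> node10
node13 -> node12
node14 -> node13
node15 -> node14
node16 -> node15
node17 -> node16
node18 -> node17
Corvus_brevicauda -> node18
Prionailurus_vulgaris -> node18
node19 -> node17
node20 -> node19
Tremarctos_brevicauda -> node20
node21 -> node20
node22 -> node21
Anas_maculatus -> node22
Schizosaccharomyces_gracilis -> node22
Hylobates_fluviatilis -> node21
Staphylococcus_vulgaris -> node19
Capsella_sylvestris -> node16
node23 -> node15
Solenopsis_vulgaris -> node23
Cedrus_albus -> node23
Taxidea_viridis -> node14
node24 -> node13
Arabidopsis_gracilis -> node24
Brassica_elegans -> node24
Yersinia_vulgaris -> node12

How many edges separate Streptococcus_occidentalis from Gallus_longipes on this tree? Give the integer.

6

The MRCA of Streptococcus_occidentalis and Gallus_longipes is the node subtending ((((Avena_minor,Gallus_longipes),(Bombus_litoralis,Hordeum_giganteus)),((Corylus_giganteus,Vespa_sapiens),Mustela_montanus)),(Streptococcus_occidentalis,(Peromyscus_robustus,Pseudotsuga_occidentalis))).
From Streptococcus_occidentalis up to that node: 2 branches. From Gallus_longipes up to the same node: 4 branches. Total: 2 + 4 = 6.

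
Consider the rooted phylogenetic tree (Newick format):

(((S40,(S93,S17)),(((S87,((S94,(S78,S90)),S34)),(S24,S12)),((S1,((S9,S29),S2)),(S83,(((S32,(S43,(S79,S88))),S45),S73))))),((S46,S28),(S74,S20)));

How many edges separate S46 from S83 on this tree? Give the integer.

8

The MRCA of S46 and S83 is the root of the tree.
From S46 up to that node: 3 branches. From S83 up to the same node: 5 branches. Total: 3 + 5 = 8.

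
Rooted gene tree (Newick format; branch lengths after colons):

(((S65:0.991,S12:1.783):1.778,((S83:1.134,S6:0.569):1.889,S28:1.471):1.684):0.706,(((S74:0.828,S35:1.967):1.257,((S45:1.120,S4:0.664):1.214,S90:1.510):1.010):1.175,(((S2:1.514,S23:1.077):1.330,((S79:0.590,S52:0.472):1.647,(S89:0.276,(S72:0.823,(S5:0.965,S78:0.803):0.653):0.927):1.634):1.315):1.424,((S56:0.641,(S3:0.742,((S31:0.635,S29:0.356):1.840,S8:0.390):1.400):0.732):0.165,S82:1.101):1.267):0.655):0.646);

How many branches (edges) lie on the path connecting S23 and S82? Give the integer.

The MRCA of S23 and S82 is the node subtending (((S2,S23),((S79,S52),(S89,(S72,(S5,S78))))),((S56,(S3,((S31,S29),S8))),S82)).
From S23 up to that node: 3 branches. From S82 up to the same node: 2 branches. Total: 3 + 2 = 5.

5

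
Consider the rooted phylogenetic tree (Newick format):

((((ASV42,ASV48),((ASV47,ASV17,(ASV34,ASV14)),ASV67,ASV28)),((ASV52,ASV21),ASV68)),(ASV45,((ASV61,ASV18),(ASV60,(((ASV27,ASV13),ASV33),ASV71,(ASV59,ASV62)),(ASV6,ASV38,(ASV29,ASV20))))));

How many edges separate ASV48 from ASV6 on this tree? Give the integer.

The MRCA of ASV48 and ASV6 is the root of the tree.
From ASV48 up to that node: 4 branches. From ASV6 up to the same node: 5 branches. Total: 4 + 5 = 9.

9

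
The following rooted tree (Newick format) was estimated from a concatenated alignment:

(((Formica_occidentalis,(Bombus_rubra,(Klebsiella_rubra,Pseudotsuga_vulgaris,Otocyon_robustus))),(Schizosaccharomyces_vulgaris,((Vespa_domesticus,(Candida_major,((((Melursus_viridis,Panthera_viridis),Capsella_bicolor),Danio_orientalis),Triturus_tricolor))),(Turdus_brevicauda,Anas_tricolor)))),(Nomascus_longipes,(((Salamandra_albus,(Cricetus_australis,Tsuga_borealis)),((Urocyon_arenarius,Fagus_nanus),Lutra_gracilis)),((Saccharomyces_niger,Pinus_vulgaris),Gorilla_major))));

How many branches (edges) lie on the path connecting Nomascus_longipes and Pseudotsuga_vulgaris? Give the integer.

7

The MRCA of Nomascus_longipes and Pseudotsuga_vulgaris is the root of the tree.
From Nomascus_longipes up to that node: 2 branches. From Pseudotsuga_vulgaris up to the same node: 5 branches. Total: 2 + 5 = 7.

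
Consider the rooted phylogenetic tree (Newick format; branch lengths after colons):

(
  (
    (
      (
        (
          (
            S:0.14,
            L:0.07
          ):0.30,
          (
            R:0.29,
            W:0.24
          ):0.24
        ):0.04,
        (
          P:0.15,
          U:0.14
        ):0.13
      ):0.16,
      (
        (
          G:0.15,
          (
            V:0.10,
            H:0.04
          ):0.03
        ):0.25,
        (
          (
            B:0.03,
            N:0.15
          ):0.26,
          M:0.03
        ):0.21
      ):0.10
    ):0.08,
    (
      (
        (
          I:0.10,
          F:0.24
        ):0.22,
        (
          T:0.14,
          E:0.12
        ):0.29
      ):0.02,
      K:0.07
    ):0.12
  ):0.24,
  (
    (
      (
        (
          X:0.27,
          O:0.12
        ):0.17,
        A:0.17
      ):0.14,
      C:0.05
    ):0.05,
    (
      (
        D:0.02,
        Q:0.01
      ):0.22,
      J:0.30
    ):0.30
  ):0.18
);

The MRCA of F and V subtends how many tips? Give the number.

The MRCA of F and V is the node subtending (((((S,L),(R,W)),(P,U)),((G,(V,H)),((B,N),M))),(((I,F),(T,E)),K)).
That clade contains 17 terminal taxa: B, E, F, G, H, I, K, L, M, N, P, R, S, T, U, V, W.

17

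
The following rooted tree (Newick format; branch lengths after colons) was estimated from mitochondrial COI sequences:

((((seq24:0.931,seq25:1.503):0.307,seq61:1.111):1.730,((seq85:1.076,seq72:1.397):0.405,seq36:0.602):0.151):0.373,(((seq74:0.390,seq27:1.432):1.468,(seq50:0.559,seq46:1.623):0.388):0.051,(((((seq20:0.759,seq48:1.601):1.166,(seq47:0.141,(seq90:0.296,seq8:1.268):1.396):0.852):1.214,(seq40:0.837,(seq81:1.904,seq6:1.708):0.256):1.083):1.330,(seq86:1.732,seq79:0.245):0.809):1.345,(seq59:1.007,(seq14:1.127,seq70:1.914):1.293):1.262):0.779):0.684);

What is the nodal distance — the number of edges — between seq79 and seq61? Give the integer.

8

The MRCA of seq79 and seq61 is the root of the tree.
From seq79 up to that node: 5 branches. From seq61 up to the same node: 3 branches. Total: 5 + 3 = 8.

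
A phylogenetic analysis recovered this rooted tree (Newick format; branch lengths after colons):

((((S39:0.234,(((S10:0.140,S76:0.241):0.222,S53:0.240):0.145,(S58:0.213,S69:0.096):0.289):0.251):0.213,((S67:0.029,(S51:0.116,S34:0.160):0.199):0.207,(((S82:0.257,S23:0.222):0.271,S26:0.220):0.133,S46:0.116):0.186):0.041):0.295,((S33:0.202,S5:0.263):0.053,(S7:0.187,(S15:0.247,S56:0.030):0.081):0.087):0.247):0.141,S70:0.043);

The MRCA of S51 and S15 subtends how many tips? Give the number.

18

The MRCA of S51 and S15 is the node subtending (((S39,(((S10,S76),S53),(S58,S69))),((S67,(S51,S34)),(((S82,S23),S26),S46))),((S33,S5),(S7,(S15,S56)))).
That clade contains 18 terminal taxa: S10, S15, S23, S26, S33, S34, S39, S46, S5, S51, S53, S56, S58, S67, S69, S7, S76, S82.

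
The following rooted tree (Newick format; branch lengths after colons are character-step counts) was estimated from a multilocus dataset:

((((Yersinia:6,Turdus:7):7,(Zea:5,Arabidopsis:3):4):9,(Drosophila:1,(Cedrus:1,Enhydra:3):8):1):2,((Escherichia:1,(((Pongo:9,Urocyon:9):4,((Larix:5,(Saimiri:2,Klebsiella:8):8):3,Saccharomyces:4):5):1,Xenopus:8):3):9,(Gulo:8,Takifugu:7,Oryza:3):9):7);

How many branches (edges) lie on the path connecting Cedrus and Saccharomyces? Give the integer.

10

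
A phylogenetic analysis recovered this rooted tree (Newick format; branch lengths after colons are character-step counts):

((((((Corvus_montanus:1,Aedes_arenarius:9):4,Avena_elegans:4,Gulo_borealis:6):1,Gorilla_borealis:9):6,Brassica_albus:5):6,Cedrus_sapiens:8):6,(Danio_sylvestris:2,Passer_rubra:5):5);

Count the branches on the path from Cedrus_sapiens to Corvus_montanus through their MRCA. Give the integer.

6

The MRCA of Cedrus_sapiens and Corvus_montanus is the node subtending (((((Corvus_montanus,Aedes_arenarius),Avena_elegans,Gulo_borealis),Gorilla_borealis),Brassica_albus),Cedrus_sapiens).
From Cedrus_sapiens up to that node: 1 branch. From Corvus_montanus up to the same node: 5 branches. Total: 1 + 5 = 6.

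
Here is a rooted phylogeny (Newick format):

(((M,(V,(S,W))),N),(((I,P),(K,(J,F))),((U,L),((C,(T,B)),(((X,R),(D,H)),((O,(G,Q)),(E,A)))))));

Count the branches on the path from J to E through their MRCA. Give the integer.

10

The MRCA of J and E is the node subtending (((I,P),(K,(J,F))),((U,L),((C,(T,B)),(((X,R),(D,H)),((O,(G,Q)),(E,A)))))).
From J up to that node: 4 branches. From E up to the same node: 6 branches. Total: 4 + 6 = 10.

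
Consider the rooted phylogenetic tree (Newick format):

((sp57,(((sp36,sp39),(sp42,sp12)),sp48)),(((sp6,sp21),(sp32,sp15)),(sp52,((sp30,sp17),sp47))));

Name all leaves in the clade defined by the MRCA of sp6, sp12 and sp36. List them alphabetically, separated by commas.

Tracing sp6: it sits inside (sp6,sp21).
Tracing sp12: it sits inside (sp42,sp12).
Tracing sp36: it sits inside (sp36,sp39).
The smallest clade enclosing all 3 is the whole tree (their MRCA is the root), so the answer is all 14 tips in alphabetical order.

sp12, sp15, sp17, sp21, sp30, sp32, sp36, sp39, sp42, sp47, sp48, sp52, sp57, sp6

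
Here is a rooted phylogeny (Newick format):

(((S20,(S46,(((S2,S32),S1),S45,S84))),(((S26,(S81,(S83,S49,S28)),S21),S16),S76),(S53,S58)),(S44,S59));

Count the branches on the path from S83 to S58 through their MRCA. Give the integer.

8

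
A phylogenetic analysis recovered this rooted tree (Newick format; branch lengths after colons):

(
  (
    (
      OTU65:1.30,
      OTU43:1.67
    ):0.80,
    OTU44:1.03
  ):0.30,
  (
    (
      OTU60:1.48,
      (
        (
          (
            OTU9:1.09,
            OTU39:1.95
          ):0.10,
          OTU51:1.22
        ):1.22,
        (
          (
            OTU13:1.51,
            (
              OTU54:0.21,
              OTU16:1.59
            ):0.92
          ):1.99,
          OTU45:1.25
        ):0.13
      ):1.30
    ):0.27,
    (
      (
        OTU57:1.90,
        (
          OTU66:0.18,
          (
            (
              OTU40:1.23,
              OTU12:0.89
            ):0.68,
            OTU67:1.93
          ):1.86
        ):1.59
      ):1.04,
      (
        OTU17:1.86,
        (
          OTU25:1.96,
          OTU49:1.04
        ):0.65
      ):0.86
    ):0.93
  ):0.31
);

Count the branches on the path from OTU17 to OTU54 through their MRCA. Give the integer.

The MRCA of OTU17 and OTU54 is the node subtending ((OTU60,(((OTU9,OTU39),OTU51),((OTU13,(OTU54,OTU16)),OTU45))),((OTU57,(OTU66,((OTU40,OTU12),OTU67))),(OTU17,(OTU25,OTU49)))).
From OTU17 up to that node: 3 branches. From OTU54 up to the same node: 6 branches. Total: 3 + 6 = 9.

9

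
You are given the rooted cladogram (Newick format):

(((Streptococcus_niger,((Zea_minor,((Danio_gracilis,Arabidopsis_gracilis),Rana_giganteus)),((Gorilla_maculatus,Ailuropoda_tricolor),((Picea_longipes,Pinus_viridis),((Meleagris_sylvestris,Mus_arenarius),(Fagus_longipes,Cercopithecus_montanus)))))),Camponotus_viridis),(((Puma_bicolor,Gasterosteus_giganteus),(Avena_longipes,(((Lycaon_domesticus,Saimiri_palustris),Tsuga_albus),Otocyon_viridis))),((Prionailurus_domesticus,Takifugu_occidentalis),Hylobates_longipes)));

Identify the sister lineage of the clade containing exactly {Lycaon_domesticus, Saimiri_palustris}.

Tsuga_albus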